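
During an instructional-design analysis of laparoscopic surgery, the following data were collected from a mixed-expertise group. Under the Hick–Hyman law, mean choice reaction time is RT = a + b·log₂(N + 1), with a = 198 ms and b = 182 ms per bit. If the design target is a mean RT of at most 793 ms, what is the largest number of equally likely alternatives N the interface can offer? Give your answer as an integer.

8

Set 198 + 182·log₂(N + 1) ≤ 793.
log₂(N + 1) ≤ (793 − 198) / 182 = 3.2692.
N + 1 ≤ 2^3.2692 = 9.6411.
N ≤ 8.6411, so the largest integer N is 8.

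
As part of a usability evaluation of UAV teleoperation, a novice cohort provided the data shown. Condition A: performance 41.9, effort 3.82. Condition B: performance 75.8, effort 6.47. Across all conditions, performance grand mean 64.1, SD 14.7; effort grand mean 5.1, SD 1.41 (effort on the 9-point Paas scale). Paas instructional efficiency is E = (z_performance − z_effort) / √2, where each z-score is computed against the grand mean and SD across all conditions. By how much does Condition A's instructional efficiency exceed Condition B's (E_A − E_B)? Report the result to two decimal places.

-0.30

Condition A: z_P = (41.9 − 64.1)/14.7 = -1.5102; z_E = (3.82 − 5.1)/1.41 = -0.9078; E_A = (-1.5102 − (-0.9078))/√2 = -0.4260.
Condition B: z_P = (75.8 − 64.1)/14.7 = 0.7959; z_E = (6.47 − 5.1)/1.41 = 0.9716; E_B = (0.7959 − 0.9716)/√2 = -0.1242.
E_A − E_B = -0.4260 − (-0.1242) = -0.3018 ≈ -0.30.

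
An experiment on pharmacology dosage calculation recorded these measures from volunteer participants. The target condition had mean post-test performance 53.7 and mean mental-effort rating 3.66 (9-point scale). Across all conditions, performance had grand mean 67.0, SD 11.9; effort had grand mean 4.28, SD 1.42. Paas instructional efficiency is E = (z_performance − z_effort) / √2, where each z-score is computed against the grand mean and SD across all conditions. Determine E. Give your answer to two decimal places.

z_performance = (53.7 − 67.0) / 11.9 = -13.3000 / 11.9 = -1.1176.
z_effort = (3.66 − 4.28) / 1.42 = -0.6200 / 1.42 = -0.4366.
z_P − z_E = -1.1176 − (-0.4366) = -0.6810.
E = -0.6810 / √2 = -0.6810 / 1.41421 = -0.4815 ≈ -0.48.

-0.48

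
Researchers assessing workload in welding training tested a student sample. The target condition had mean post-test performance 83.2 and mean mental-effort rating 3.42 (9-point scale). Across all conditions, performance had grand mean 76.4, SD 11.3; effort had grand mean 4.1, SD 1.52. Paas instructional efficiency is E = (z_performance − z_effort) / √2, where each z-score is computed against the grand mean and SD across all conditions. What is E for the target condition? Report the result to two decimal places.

0.74

z_performance = (83.2 − 76.4) / 11.3 = 6.8000 / 11.3 = 0.6018.
z_effort = (3.42 − 4.1) / 1.52 = -0.6800 / 1.52 = -0.4474.
z_P − z_E = 0.6018 − (-0.4474) = 1.0492.
E = 1.0492 / √2 = 1.0492 / 1.41421 = 0.7419 ≈ 0.74.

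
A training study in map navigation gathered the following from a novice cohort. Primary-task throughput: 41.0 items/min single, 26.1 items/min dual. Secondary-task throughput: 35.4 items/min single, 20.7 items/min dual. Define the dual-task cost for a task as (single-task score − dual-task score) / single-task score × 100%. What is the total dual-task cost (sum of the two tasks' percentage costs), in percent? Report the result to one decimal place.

77.9

Primary cost = (41.0 − 26.1) / 41.0 × 100% = 36.3415%.
Secondary cost = (35.4 − 20.7) / 35.4 × 100% = 41.5254%.
Total = 36.3415% + 41.5254% = 77.8669% ≈ 77.9%.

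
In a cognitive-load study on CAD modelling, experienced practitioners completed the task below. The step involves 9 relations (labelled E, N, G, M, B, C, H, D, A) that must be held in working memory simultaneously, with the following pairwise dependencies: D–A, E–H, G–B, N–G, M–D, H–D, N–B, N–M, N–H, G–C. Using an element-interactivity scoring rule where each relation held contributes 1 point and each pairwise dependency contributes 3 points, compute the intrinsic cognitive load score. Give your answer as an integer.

Count of relations held simultaneously: 9.
Count of pairwise dependencies listed: 10.
Element contribution: 9 × 1 = 9.
Interaction contribution: 10 × 3 = 30.
Intrinsic load = 9 + 30 = 39.

39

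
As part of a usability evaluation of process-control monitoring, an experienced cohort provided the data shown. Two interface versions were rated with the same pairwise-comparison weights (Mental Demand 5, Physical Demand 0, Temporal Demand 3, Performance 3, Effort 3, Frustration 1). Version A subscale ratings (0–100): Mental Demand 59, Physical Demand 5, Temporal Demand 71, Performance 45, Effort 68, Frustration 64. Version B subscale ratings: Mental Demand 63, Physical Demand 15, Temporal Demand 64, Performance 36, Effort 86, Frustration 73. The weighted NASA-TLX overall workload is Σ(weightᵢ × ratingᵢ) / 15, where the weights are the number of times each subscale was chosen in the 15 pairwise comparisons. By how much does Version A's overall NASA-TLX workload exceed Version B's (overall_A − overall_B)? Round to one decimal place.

-2.3

Version A weighted sum = 5·59 + 0·5 + 3·71 + 3·45 + 3·68 + 1·64 = 295 + 0 + 213 + 135 + 204 + 64 = 911; overall_A = 911/15 = 60.7333.
Version B weighted sum = 5·63 + 0·15 + 3·64 + 3·36 + 3·86 + 1·73 = 315 + 0 + 192 + 108 + 258 + 73 = 946; overall_B = 946/15 = 63.0667.
Difference = 60.7333 − 63.0667 = -2.3334 ≈ -2.3.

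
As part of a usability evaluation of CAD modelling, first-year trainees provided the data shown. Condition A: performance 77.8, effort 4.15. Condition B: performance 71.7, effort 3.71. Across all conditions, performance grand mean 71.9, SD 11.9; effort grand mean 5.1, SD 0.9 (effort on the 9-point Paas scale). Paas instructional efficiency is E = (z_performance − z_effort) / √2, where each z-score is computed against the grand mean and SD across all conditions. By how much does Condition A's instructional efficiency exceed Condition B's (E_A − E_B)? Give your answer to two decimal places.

Condition A: z_P = (77.8 − 71.9)/11.9 = 0.4958; z_E = (4.15 − 5.1)/0.9 = -1.0556; E_A = (0.4958 − (-1.0556))/√2 = 1.0970.
Condition B: z_P = (71.7 − 71.9)/11.9 = -0.0168; z_E = (3.71 − 5.1)/0.9 = -1.5444; E_B = (-0.0168 − (-1.5444))/√2 = 1.0802.
E_A − E_B = 1.0970 − 1.0802 = 0.0168 ≈ 0.02.

0.02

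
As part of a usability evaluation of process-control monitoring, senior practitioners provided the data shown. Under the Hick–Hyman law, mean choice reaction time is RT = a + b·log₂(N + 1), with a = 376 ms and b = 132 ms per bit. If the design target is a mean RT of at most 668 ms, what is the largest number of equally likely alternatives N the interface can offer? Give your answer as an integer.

3

Set 376 + 132·log₂(N + 1) ≤ 668.
log₂(N + 1) ≤ (668 − 376) / 132 = 2.2121.
N + 1 ≤ 2^2.2121 = 4.6335.
N ≤ 3.6335, so the largest integer N is 3.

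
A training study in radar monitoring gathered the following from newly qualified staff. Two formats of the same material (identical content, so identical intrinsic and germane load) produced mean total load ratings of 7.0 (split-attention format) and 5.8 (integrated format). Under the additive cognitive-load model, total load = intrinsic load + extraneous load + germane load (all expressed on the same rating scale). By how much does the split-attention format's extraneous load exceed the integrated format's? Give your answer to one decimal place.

1.2

Intrinsic and germane load are equal across formats, so the difference in total load equals the difference in extraneous load.
Extraneous-load difference = 7.0 − 5.8 = 1.2.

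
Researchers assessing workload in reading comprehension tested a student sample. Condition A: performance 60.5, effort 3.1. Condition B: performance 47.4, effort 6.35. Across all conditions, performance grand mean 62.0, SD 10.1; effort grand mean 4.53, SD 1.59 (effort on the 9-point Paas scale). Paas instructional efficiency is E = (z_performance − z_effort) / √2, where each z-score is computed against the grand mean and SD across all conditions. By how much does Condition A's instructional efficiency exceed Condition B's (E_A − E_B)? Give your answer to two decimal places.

Condition A: z_P = (60.5 − 62.0)/10.1 = -0.1485; z_E = (3.1 − 4.53)/1.59 = -0.8994; E_A = (-0.1485 − (-0.8994))/√2 = 0.5310.
Condition B: z_P = (47.4 − 62.0)/10.1 = -1.4455; z_E = (6.35 − 4.53)/1.59 = 1.1447; E_B = (-1.4455 − 1.1447)/√2 = -1.8315.
E_A − E_B = 0.5310 − (-1.8315) = 2.3625 ≈ 2.36.

2.36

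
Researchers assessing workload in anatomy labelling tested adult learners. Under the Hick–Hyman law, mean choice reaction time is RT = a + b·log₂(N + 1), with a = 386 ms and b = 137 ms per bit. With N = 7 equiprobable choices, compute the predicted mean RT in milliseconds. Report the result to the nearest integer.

797

log₂(7 + 1) = log₂(8) = 3.0000.
RT = 386 + 137 × 3.0000 = 386 + 411.0000 = 797.0000 ms.
≈ 797 ms.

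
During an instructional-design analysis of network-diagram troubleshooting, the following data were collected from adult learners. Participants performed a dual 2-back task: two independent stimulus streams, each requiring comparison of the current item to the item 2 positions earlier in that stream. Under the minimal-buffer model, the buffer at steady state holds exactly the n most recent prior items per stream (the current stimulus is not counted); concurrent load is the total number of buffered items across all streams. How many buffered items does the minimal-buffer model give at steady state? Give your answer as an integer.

Each stream's buffer holds its 2 most recent prior items.
Two independent streams: 2 × 2 = 4 buffered items at steady state.

4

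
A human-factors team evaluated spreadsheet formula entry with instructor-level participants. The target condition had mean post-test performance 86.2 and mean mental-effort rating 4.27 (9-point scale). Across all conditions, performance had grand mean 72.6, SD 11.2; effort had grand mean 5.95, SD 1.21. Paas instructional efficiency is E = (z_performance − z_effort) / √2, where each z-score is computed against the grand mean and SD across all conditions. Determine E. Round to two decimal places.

z_performance = (86.2 − 72.6) / 11.2 = 13.6000 / 11.2 = 1.2143.
z_effort = (4.27 − 5.95) / 1.21 = -1.6800 / 1.21 = -1.3884.
z_P − z_E = 1.2143 − (-1.3884) = 2.6027.
E = 2.6027 / √2 = 2.6027 / 1.41421 = 1.8404 ≈ 1.84.

1.84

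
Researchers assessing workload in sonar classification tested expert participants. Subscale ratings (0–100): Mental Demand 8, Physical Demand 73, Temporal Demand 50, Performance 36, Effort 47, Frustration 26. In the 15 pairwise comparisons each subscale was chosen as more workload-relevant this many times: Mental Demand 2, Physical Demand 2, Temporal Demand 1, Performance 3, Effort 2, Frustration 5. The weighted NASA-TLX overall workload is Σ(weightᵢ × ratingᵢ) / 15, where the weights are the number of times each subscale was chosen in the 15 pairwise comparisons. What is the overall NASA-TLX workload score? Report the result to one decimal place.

The tallies are the weights (they sum to 15).
Weighted sum = 2·8 + 2·73 + 1·50 + 3·36 + 2·47 + 5·26
            = 16 + 146 + 50 + 108 + 94 + 130 = 544.
Overall workload = 544 / 15 = 36.2667 ≈ 36.3.

36.3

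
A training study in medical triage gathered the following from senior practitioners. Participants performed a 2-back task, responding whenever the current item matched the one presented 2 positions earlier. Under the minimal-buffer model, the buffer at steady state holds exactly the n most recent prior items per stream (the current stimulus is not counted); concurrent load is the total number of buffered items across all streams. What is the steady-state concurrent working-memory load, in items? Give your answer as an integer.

The buffer holds the 2 most recent prior items.
Steady-state concurrent load = 2 items.

2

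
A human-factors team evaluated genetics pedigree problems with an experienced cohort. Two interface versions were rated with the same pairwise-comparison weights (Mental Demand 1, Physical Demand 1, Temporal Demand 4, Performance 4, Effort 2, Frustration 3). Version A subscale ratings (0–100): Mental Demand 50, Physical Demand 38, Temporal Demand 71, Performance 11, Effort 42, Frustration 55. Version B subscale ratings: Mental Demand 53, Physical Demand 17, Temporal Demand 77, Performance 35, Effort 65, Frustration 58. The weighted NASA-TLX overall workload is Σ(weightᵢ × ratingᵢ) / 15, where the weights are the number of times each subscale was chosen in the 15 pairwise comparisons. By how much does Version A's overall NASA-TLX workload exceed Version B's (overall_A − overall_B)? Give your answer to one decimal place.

Version A weighted sum = 1·50 + 1·38 + 4·71 + 4·11 + 2·42 + 3·55 = 50 + 38 + 284 + 44 + 84 + 165 = 665; overall_A = 665/15 = 44.3333.
Version B weighted sum = 1·53 + 1·17 + 4·77 + 4·35 + 2·65 + 3·58 = 53 + 17 + 308 + 140 + 130 + 174 = 822; overall_B = 822/15 = 54.8000.
Difference = 44.3333 − 54.8000 = -10.4667 ≈ -10.5.

-10.5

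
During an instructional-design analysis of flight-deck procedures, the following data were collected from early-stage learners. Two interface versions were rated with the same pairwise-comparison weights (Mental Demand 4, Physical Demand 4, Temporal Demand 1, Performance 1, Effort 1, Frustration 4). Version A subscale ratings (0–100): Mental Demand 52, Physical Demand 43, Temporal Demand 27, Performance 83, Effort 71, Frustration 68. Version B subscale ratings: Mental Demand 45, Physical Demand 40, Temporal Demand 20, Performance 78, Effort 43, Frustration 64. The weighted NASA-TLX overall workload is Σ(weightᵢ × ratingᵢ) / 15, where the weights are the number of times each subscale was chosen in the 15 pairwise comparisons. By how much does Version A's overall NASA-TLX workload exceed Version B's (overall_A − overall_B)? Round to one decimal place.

6.4

Version A weighted sum = 4·52 + 4·43 + 1·27 + 1·83 + 1·71 + 4·68 = 208 + 172 + 27 + 83 + 71 + 272 = 833; overall_A = 833/15 = 55.5333.
Version B weighted sum = 4·45 + 4·40 + 1·20 + 1·78 + 1·43 + 4·64 = 180 + 160 + 20 + 78 + 43 + 256 = 737; overall_B = 737/15 = 49.1333.
Difference = 55.5333 − 49.1333 = 6.4000 ≈ 6.4.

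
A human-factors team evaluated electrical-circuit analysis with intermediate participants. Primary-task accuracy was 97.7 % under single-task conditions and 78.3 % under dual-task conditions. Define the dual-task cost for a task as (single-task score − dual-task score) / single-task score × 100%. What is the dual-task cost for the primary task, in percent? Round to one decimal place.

19.9

Cost = (97.7 − 78.3) / 97.7 × 100%
     = 19.4000 / 97.7 × 100% = 19.8567%.
≈ 19.9%.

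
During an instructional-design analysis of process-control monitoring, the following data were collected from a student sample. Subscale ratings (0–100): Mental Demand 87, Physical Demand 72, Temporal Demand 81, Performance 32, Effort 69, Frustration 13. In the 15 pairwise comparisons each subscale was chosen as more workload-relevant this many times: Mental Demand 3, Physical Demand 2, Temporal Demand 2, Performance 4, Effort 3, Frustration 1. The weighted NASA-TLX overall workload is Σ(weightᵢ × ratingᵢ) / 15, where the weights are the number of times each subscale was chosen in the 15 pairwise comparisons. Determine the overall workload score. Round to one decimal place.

61.0

The tallies are the weights (they sum to 15).
Weighted sum = 3·87 + 2·72 + 2·81 + 4·32 + 3·69 + 1·13
            = 261 + 144 + 162 + 128 + 207 + 13 = 915.
Overall workload = 915 / 15 = 61.0000 ≈ 61.0.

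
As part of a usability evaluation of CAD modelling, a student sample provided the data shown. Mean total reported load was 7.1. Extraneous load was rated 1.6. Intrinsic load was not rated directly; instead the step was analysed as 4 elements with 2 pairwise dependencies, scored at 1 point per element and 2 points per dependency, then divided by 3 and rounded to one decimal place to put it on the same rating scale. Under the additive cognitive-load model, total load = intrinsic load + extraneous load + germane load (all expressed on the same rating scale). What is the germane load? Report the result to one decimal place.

2.8

Intrinsic (element-interactivity): (4 × 1 + 2 × 2) / 3 = 8 / 3 = 2.6667 → 2.7.
germane load = total − intrinsic − extraneous
             = 7.1 − 2.7 − 1.6 = 2.8.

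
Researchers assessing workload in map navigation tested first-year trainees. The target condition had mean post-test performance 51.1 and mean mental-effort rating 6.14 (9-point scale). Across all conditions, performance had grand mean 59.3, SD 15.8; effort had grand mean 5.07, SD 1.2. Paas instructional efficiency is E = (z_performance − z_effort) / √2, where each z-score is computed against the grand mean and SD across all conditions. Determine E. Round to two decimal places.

z_performance = (51.1 − 59.3) / 15.8 = -8.2000 / 15.8 = -0.5190.
z_effort = (6.14 − 5.07) / 1.2 = 1.0700 / 1.2 = 0.8917.
z_P − z_E = -0.5190 − 0.8917 = -1.4107.
E = -1.4107 / √2 = -1.4107 / 1.41421 = -0.9975 ≈ -1.00.

-1.00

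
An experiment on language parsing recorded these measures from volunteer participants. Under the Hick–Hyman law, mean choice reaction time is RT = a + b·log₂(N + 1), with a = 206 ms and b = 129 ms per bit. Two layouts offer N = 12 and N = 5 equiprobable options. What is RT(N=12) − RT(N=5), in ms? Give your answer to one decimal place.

143.9

RT(12) = 206 + 129·log₂(13) = 206 + 129·3.7004 = 683.3516 ms.
RT(5) = 206 + 129·log₂(6) = 206 + 129·2.5850 = 539.4650 ms.
Difference = 683.3516 − 539.4650 = 143.8866 ≈ 143.9 ms.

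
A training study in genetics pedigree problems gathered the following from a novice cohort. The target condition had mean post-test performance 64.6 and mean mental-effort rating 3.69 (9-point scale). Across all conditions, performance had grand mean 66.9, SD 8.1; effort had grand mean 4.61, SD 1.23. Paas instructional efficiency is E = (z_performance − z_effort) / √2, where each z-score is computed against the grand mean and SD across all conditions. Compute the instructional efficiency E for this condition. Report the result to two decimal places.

0.33

z_performance = (64.6 − 66.9) / 8.1 = -2.3000 / 8.1 = -0.2840.
z_effort = (3.69 − 4.61) / 1.23 = -0.9200 / 1.23 = -0.7480.
z_P − z_E = -0.2840 − (-0.7480) = 0.4640.
E = 0.4640 / √2 = 0.4640 / 1.41421 = 0.3281 ≈ 0.33.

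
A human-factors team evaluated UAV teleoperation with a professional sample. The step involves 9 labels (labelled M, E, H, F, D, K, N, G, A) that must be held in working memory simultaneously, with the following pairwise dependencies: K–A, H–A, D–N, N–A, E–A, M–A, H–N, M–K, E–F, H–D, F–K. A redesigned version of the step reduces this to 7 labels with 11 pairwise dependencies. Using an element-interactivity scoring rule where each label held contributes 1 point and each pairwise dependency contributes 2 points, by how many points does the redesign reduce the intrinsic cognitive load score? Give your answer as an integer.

2

Original: 9 × 1 + 11 × 2 = 9 + 22 = 31.
Redesigned: 7 × 1 + 11 × 2 = 7 + 22 = 29.
Reduction = 31 − 29 = 2.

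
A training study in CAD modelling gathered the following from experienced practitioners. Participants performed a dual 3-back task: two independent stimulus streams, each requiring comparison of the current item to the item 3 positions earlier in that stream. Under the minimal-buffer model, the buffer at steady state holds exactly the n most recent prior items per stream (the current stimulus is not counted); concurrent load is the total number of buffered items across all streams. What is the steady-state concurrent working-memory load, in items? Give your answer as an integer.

6

Each stream's buffer holds its 3 most recent prior items.
Two independent streams: 2 × 3 = 6 buffered items at steady state.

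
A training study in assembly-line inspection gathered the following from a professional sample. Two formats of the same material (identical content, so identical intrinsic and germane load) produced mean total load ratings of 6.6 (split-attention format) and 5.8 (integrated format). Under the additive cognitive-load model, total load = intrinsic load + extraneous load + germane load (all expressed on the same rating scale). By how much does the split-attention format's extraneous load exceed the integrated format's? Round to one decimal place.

Intrinsic and germane load are equal across formats, so the difference in total load equals the difference in extraneous load.
Extraneous-load difference = 6.6 − 5.8 = 0.8.

0.8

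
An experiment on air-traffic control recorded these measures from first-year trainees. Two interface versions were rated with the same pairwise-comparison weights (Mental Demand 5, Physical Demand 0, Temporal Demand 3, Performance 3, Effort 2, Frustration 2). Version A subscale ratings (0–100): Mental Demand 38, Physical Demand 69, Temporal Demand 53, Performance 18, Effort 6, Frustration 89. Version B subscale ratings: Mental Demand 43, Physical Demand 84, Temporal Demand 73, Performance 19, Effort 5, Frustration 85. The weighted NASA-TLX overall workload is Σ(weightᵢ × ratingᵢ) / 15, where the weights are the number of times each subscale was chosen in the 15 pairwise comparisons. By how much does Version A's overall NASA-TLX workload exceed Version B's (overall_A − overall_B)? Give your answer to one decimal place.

-5.2

Version A weighted sum = 5·38 + 0·69 + 3·53 + 3·18 + 2·6 + 2·89 = 190 + 0 + 159 + 54 + 12 + 178 = 593; overall_A = 593/15 = 39.5333.
Version B weighted sum = 5·43 + 0·84 + 3·73 + 3·19 + 2·5 + 2·85 = 215 + 0 + 219 + 57 + 10 + 170 = 671; overall_B = 671/15 = 44.7333.
Difference = 39.5333 − 44.7333 = -5.2000 ≈ -5.2.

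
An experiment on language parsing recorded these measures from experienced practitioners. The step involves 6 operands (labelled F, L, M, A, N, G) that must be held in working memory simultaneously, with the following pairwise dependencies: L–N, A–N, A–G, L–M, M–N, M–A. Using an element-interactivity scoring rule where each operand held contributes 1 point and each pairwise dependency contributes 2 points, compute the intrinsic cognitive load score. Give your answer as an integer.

18

Count of operands held simultaneously: 6.
Count of pairwise dependencies listed: 6.
Element contribution: 6 × 1 = 6.
Interaction contribution: 6 × 2 = 12.
Intrinsic load = 6 + 12 = 18.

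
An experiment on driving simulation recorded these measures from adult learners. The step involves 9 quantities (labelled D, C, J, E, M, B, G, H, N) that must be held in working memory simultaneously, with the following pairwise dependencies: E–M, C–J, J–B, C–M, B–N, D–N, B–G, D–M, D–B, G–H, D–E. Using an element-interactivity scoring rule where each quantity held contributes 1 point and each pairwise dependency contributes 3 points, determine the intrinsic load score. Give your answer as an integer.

42

Count of quantities held simultaneously: 9.
Count of pairwise dependencies listed: 11.
Element contribution: 9 × 1 = 9.
Interaction contribution: 11 × 3 = 33.
Intrinsic load = 9 + 33 = 42.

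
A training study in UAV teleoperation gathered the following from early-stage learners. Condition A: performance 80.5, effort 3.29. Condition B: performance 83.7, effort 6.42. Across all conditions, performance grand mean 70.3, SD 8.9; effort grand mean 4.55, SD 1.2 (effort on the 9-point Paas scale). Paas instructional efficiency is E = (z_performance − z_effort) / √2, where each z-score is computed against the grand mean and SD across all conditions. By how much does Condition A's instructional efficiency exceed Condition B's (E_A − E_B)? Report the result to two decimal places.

1.59

Condition A: z_P = (80.5 − 70.3)/8.9 = 1.1461; z_E = (3.29 − 4.55)/1.2 = -1.0500; E_A = (1.1461 − (-1.0500))/√2 = 1.5529.
Condition B: z_P = (83.7 − 70.3)/8.9 = 1.5056; z_E = (6.42 − 4.55)/1.2 = 1.5583; E_B = (1.5056 − 1.5583)/√2 = -0.0373.
E_A − E_B = 1.5529 − (-0.0373) = 1.5902 ≈ 1.59.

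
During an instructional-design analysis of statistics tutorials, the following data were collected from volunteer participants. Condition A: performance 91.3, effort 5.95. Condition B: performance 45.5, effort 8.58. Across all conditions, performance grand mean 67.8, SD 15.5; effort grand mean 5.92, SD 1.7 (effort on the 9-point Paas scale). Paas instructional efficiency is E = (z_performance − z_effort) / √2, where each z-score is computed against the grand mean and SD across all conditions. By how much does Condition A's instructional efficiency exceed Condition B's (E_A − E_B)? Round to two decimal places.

3.18

Condition A: z_P = (91.3 − 67.8)/15.5 = 1.5161; z_E = (5.95 − 5.92)/1.7 = 0.0176; E_A = (1.5161 − 0.0176)/√2 = 1.0596.
Condition B: z_P = (45.5 − 67.8)/15.5 = -1.4387; z_E = (8.58 − 5.92)/1.7 = 1.5647; E_B = (-1.4387 − 1.5647)/√2 = -2.1237.
E_A − E_B = 1.0596 − (-2.1237) = 3.1833 ≈ 3.18.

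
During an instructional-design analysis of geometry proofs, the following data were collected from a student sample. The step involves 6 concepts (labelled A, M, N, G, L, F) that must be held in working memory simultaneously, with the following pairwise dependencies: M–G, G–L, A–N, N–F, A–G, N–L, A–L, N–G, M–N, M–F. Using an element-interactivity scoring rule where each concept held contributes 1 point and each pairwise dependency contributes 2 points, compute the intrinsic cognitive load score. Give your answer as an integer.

26

Count of concepts held simultaneously: 6.
Count of pairwise dependencies listed: 10.
Element contribution: 6 × 1 = 6.
Interaction contribution: 10 × 2 = 20.
Intrinsic load = 6 + 20 = 26.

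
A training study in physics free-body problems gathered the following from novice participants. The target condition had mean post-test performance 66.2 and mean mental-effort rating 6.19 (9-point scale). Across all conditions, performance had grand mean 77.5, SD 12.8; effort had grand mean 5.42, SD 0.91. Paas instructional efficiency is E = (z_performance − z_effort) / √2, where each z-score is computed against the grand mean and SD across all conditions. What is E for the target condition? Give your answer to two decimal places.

-1.22

z_performance = (66.2 − 77.5) / 12.8 = -11.3000 / 12.8 = -0.8828.
z_effort = (6.19 − 5.42) / 0.91 = 0.7700 / 0.91 = 0.8462.
z_P − z_E = -0.8828 − 0.8462 = -1.7290.
E = -1.7290 / √2 = -1.7290 / 1.41421 = -1.2226 ≈ -1.22.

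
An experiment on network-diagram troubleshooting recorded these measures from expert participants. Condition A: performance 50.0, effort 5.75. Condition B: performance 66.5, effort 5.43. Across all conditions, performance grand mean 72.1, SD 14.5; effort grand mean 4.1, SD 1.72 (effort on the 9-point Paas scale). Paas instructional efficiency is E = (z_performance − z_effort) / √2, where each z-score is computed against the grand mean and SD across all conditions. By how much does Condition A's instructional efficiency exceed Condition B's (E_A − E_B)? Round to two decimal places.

-0.94

Condition A: z_P = (50.0 − 72.1)/14.5 = -1.5241; z_E = (5.75 − 4.1)/1.72 = 0.9593; E_A = (-1.5241 − 0.9593)/√2 = -1.7560.
Condition B: z_P = (66.5 − 72.1)/14.5 = -0.3862; z_E = (5.43 − 4.1)/1.72 = 0.7733; E_B = (-0.3862 − 0.7733)/√2 = -0.8199.
E_A − E_B = -1.7560 − (-0.8199) = -0.9361 ≈ -0.94.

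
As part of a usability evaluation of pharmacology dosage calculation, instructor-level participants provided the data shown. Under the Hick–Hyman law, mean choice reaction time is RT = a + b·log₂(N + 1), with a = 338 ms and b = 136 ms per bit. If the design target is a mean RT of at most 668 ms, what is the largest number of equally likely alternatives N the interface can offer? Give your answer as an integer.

Set 338 + 136·log₂(N + 1) ≤ 668.
log₂(N + 1) ≤ (668 − 338) / 136 = 2.4265.
N + 1 ≤ 2^2.4265 = 5.3759.
N ≤ 4.3759, so the largest integer N is 4.

4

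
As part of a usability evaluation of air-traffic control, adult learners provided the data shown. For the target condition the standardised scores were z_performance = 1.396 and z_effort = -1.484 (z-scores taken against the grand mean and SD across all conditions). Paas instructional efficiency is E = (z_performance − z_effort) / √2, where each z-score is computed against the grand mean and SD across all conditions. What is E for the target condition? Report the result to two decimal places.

z_P − z_E = 1.396 − (-1.484) = 2.8800.
E = 2.8800 / √2 = 2.8800 / 1.41421 = 2.0365 ≈ 2.04.

2.04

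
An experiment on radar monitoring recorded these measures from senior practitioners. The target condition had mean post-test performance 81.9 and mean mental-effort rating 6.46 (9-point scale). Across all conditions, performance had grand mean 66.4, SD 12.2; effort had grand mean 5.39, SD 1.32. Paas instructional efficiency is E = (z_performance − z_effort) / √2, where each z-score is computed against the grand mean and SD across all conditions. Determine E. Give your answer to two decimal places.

z_performance = (81.9 − 66.4) / 12.2 = 15.5000 / 12.2 = 1.2705.
z_effort = (6.46 − 5.39) / 1.32 = 1.0700 / 1.32 = 0.8106.
z_P − z_E = 1.2705 − 0.8106 = 0.4599.
E = 0.4599 / √2 = 0.4599 / 1.41421 = 0.3252 ≈ 0.33.

0.33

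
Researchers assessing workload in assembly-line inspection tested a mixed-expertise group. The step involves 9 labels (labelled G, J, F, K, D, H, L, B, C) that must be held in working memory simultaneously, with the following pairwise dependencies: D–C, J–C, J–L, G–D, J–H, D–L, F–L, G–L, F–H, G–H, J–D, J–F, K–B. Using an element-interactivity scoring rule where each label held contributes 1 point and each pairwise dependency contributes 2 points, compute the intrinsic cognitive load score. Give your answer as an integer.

35

Count of labels held simultaneously: 9.
Count of pairwise dependencies listed: 13.
Element contribution: 9 × 1 = 9.
Interaction contribution: 13 × 2 = 26.
Intrinsic load = 9 + 26 = 35.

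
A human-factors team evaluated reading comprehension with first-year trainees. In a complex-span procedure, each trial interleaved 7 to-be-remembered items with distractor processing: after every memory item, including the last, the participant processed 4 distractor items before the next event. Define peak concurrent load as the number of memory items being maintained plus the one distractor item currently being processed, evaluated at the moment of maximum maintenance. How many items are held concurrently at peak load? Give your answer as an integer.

Maintenance is greatest during the distractor(s) after memory item 7: all 7 memory items are being held.
One distractor item is concurrently being processed.
Peak concurrent load = 7 + 1 = 8 items.

8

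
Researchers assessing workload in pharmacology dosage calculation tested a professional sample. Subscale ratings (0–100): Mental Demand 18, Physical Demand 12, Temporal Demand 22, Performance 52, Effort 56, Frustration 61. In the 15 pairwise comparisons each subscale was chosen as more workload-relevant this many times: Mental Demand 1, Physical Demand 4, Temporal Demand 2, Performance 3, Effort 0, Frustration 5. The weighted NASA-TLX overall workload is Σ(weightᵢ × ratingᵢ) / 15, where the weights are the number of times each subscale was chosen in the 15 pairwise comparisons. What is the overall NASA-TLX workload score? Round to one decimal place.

The tallies are the weights (they sum to 15).
Weighted sum = 1·18 + 4·12 + 2·22 + 3·52 + 0·56 + 5·61
            = 18 + 48 + 44 + 156 + 0 + 305 = 571.
Overall workload = 571 / 15 = 38.0667 ≈ 38.1.

38.1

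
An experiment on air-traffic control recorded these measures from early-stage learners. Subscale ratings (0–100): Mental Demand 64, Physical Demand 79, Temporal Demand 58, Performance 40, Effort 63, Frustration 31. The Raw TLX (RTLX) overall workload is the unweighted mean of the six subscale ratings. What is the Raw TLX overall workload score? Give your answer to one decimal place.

Sum of ratings = 64 + 79 + 58 + 40 + 63 + 31 = 335.
RTLX = 335 / 6 = 55.8333 ≈ 55.8.

55.8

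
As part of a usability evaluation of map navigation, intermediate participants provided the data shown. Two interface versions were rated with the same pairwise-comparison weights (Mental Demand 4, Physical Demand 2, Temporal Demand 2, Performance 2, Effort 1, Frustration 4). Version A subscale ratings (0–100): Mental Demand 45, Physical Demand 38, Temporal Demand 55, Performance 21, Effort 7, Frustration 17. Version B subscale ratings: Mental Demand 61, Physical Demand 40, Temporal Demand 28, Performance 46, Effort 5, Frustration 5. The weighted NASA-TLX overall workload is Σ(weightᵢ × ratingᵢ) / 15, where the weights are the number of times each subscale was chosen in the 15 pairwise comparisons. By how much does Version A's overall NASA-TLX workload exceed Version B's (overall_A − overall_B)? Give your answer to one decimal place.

Version A weighted sum = 4·45 + 2·38 + 2·55 + 2·21 + 1·7 + 4·17 = 180 + 76 + 110 + 42 + 7 + 68 = 483; overall_A = 483/15 = 32.2000.
Version B weighted sum = 4·61 + 2·40 + 2·28 + 2·46 + 1·5 + 4·5 = 244 + 80 + 56 + 92 + 5 + 20 = 497; overall_B = 497/15 = 33.1333.
Difference = 32.2000 − 33.1333 = -0.9333 ≈ -0.9.

-0.9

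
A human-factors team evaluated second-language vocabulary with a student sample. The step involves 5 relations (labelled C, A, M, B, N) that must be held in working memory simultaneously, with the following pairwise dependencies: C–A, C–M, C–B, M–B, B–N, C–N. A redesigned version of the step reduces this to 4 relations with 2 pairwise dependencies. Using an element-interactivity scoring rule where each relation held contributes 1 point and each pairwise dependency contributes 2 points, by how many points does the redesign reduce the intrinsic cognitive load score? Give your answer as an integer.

Original: 5 × 1 + 6 × 2 = 5 + 12 = 17.
Redesigned: 4 × 1 + 2 × 2 = 4 + 4 = 8.
Reduction = 17 − 8 = 9.

9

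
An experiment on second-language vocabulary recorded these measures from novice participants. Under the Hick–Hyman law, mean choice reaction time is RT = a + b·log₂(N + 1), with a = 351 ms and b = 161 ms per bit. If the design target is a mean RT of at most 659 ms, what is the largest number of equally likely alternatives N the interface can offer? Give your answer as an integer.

Set 351 + 161·log₂(N + 1) ≤ 659.
log₂(N + 1) ≤ (659 − 351) / 161 = 1.9130.
N + 1 ≤ 2^1.9130 = 3.7659.
N ≤ 2.7659, so the largest integer N is 2.

2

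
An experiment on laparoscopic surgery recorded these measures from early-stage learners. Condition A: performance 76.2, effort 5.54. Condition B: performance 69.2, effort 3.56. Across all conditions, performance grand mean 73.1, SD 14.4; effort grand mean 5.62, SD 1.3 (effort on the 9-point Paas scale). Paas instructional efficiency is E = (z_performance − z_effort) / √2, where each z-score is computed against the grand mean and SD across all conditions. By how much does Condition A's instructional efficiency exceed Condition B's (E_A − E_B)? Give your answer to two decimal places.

-0.73

Condition A: z_P = (76.2 − 73.1)/14.4 = 0.2153; z_E = (5.54 − 5.62)/1.3 = -0.0615; E_A = (0.2153 − (-0.0615))/√2 = 0.1957.
Condition B: z_P = (69.2 − 73.1)/14.4 = -0.2708; z_E = (3.56 − 5.62)/1.3 = -1.5846; E_B = (-0.2708 − (-1.5846))/√2 = 0.9290.
E_A − E_B = 0.1957 − 0.9290 = -0.7333 ≈ -0.73.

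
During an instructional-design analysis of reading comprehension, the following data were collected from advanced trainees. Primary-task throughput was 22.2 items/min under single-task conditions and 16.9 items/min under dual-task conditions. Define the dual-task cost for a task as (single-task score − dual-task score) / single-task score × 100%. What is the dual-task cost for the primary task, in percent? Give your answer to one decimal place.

23.9

Cost = (22.2 − 16.9) / 22.2 × 100%
     = 5.3000 / 22.2 × 100% = 23.8739%.
≈ 23.9%.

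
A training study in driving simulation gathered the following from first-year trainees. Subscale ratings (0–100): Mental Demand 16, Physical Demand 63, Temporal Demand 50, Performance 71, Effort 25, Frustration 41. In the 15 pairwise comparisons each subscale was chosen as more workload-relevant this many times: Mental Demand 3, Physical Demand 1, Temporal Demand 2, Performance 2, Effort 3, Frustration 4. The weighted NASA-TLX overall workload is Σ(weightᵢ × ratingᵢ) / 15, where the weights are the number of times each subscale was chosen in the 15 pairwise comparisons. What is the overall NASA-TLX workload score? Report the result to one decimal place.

39.5

The tallies are the weights (they sum to 15).
Weighted sum = 3·16 + 1·63 + 2·50 + 2·71 + 3·25 + 4·41
            = 48 + 63 + 100 + 142 + 75 + 164 = 592.
Overall workload = 592 / 15 = 39.4667 ≈ 39.5.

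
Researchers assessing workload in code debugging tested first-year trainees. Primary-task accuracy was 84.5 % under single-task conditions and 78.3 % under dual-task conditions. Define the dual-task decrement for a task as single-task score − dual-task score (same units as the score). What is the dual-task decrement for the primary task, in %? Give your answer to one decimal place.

Decrement = 84.5 − 78.3 = 6.2000 % ≈ 6.2 %.

6.2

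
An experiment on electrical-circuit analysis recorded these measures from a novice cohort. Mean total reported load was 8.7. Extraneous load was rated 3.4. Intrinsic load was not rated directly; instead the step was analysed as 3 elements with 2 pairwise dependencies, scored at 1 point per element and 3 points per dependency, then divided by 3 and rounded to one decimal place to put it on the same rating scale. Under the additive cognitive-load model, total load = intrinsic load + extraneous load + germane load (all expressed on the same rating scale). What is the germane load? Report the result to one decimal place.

Intrinsic (element-interactivity): (3 × 1 + 2 × 3) / 3 = 9 / 3 = 3.0000 → 3.0.
germane load = total − intrinsic − extraneous
             = 8.7 − 3.0 − 3.4 = 2.3.

2.3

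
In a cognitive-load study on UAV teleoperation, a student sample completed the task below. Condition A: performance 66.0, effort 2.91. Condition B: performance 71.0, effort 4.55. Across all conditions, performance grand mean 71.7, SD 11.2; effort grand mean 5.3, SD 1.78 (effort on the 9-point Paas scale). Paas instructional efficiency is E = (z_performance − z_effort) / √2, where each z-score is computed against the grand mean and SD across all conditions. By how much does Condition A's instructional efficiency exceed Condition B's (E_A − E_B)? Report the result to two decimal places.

Condition A: z_P = (66.0 − 71.7)/11.2 = -0.5089; z_E = (2.91 − 5.3)/1.78 = -1.3427; E_A = (-0.5089 − (-1.3427))/√2 = 0.5896.
Condition B: z_P = (71.0 − 71.7)/11.2 = -0.0625; z_E = (4.55 − 5.3)/1.78 = -0.4213; E_B = (-0.0625 − (-0.4213))/√2 = 0.2537.
E_A − E_B = 0.5896 − 0.2537 = 0.3359 ≈ 0.34.

0.34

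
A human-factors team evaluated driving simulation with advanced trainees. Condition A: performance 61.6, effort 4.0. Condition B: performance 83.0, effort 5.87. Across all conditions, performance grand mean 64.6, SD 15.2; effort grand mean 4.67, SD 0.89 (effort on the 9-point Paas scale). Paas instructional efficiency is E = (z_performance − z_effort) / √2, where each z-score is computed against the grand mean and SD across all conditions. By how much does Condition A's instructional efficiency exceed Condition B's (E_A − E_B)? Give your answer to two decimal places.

0.49

Condition A: z_P = (61.6 − 64.6)/15.2 = -0.1974; z_E = (4.0 − 4.67)/0.89 = -0.7528; E_A = (-0.1974 − (-0.7528))/√2 = 0.3927.
Condition B: z_P = (83.0 − 64.6)/15.2 = 1.2105; z_E = (5.87 − 4.67)/0.89 = 1.3483; E_B = (1.2105 − 1.3483)/√2 = -0.0974.
E_A − E_B = 0.3927 − (-0.0974) = 0.4901 ≈ 0.49.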